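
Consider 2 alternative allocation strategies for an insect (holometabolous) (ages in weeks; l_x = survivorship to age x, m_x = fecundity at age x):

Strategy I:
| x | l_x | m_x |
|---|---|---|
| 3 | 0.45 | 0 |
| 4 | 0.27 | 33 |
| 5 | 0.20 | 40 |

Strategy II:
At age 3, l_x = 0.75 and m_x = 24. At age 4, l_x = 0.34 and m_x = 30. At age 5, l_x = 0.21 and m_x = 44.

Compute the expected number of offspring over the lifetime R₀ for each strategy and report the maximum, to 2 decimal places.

Strategy I: R₀ = 0.45×0 + 0.27×33 + 0.20×40 = 16.9100
Strategy II: R₀ = 0.75×24 + 0.34×30 + 0.21×44 = 37.4400
Highest R₀: strategy II with 37.4400.

37.44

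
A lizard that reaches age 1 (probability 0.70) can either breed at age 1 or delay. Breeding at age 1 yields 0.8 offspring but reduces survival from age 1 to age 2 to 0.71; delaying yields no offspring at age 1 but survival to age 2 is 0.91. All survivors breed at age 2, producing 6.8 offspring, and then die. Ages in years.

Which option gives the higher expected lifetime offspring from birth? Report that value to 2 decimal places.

4.33

breed at age 1: R₀ = 0.70 × (0.8 + 0.71 × 6.8) = 0.70 × 5.6280 = 3.9396
delay to age 2: R₀ = 0.70 × (0.91 × 6.8) = 0.70 × 6.1880 = 4.3316
Higher: delay to age 2 (4.3316).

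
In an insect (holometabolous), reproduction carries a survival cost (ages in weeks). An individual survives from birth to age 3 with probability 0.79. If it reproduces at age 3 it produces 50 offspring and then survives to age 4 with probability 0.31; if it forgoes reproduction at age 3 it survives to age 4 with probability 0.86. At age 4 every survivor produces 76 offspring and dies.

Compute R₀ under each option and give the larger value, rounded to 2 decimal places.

breed at age 3: R₀ = 0.79 × (50 + 0.31 × 76) = 0.79 × 73.5600 = 58.1124
delay to age 4: R₀ = 0.79 × (0.86 × 76) = 0.79 × 65.3600 = 51.6344
Higher: breed at age 3 (58.1124).

58.11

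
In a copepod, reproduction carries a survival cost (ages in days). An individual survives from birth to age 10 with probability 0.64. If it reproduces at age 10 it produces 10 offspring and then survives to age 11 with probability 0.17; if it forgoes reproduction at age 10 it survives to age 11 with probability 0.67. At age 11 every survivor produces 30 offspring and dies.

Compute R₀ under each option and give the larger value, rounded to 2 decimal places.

12.86

breed at age 10: R₀ = 0.64 × (10 + 0.17 × 30) = 0.64 × 15.1000 = 9.6640
delay to age 11: R₀ = 0.64 × (0.67 × 30) = 0.64 × 20.1000 = 12.8640
Higher: delay to age 11 (12.8640).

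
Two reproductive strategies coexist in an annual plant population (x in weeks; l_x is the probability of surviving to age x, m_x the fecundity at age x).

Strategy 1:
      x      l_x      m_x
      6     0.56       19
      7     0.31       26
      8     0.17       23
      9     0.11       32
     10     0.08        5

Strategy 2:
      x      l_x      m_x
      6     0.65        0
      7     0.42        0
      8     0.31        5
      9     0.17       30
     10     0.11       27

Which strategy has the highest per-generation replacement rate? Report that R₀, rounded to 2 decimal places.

26.53

Strategy 1: R₀ = 0.56×19 + 0.31×26 + 0.17×23 + 0.11×32 + 0.08×5 = 26.5300
Strategy 2: R₀ = 0.65×0 + 0.42×0 + 0.31×5 + 0.17×30 + 0.11×27 = 9.6200
Highest R₀: strategy 1 with 26.5300.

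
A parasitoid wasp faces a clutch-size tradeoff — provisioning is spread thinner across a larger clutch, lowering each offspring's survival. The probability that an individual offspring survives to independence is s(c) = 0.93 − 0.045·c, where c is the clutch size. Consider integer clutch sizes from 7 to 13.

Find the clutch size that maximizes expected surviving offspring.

Expected surviving offspring = c × s(c):
  c=7: 7 × 0.615 = 4.305
  c=8: 8 × 0.570 = 4.560
  c=9: 9 × 0.525 = 4.725
  c=10: 10 × 0.480 = 4.800
  c=11: 11 × 0.435 = 4.785
  c=12: 12 × 0.390 = 4.680
  c=13: 13 × 0.345 = 4.485
Maximum at c = 10 (4.800 surviving offspring).

10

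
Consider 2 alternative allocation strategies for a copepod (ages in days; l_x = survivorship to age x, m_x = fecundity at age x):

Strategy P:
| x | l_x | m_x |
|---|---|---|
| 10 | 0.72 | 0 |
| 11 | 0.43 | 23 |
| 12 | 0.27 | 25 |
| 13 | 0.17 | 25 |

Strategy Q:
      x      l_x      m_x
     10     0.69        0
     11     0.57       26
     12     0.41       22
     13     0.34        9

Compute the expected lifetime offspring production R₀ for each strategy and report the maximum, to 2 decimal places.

26.90

Strategy P: R₀ = 0.72×0 + 0.43×23 + 0.27×25 + 0.17×25 = 20.8900
Strategy Q: R₀ = 0.69×0 + 0.57×26 + 0.41×22 + 0.34×9 = 26.9000
Highest R₀: strategy Q with 26.9000.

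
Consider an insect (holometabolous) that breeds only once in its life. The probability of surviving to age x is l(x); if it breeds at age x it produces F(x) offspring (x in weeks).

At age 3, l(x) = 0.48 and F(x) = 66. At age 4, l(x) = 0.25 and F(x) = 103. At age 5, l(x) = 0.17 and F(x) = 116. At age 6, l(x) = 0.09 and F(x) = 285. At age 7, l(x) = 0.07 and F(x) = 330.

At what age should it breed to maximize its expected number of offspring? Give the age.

Expected offspring if breeding at age x = l(x) × F(x):
  age 3: 0.48 × 66 = 31.680
  age 4: 0.25 × 103 = 25.750
  age 5: 0.17 × 116 = 19.720
  age 6: 0.09 × 285 = 25.650
  age 7: 0.07 × 330 = 23.100
Maximum at age 3 (31.680).

3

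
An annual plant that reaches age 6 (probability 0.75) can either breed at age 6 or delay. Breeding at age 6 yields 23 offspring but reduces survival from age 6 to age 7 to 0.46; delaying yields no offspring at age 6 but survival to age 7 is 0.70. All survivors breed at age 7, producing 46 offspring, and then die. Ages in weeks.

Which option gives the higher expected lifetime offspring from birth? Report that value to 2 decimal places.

breed at age 6: R₀ = 0.75 × (23 + 0.46 × 46) = 0.75 × 44.1600 = 33.1200
delay to age 7: R₀ = 0.75 × (0.70 × 46) = 0.75 × 32.2000 = 24.1500
Higher: breed at age 6 (33.1200).

33.12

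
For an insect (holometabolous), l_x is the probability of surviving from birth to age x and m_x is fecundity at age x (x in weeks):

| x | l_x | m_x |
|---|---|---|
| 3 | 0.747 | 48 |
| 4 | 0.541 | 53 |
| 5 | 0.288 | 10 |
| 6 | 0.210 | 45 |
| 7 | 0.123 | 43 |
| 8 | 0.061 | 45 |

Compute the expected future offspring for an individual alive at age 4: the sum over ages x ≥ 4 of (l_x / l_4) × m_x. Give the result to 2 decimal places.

90.64

l_4 = 0.541. Conditional survival from age 4 to x is l_x / l_4.
  x=4: (0.541/0.541) × 53 = 53.0000
  x=5: (0.288/0.541) × 10 = 5.3235
  x=6: (0.210/0.541) × 45 = 17.4677
  x=7: (0.123/0.541) × 43 = 9.7763
  x=8: (0.061/0.541) × 45 = 5.0739
Sum = 53.0000 + 5.3235 + 17.4677 + 9.7763 + 5.0739 = 90.6414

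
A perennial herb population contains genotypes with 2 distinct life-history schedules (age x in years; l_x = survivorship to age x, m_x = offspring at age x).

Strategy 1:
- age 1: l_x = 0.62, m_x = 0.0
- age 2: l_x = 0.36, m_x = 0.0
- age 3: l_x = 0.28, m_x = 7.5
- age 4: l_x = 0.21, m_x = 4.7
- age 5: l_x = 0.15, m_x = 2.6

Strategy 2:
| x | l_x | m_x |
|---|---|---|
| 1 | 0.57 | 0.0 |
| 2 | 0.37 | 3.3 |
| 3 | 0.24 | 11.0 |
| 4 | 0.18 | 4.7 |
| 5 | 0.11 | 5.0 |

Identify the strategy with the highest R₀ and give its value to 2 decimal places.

5.26

Strategy 1: R₀ = 0.62×0.0 + 0.36×0.0 + 0.28×7.5 + 0.21×4.7 + 0.15×2.6 = 3.4770
Strategy 2: R₀ = 0.57×0.0 + 0.37×3.3 + 0.24×11.0 + 0.18×4.7 + 0.11×5.0 = 5.2570
Highest R₀: strategy 2 with 5.2570.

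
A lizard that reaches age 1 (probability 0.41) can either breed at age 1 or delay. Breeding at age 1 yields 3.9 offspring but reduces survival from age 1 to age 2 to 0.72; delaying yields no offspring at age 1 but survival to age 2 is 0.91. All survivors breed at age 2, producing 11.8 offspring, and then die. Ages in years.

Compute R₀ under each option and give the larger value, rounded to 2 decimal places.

breed at age 1: R₀ = 0.41 × (3.9 + 0.72 × 11.8) = 0.41 × 12.3960 = 5.0824
delay to age 2: R₀ = 0.41 × (0.91 × 11.8) = 0.41 × 10.7380 = 4.4026
Higher: breed at age 1 (5.0824).

5.08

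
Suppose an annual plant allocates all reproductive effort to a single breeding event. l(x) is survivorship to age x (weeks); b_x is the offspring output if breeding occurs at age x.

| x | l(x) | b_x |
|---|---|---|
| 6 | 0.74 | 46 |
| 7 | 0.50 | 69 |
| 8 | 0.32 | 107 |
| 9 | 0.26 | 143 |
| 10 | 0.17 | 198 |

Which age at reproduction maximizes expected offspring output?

9

Expected offspring if breeding at age x = l(x) × b_x:
  age 6: 0.74 × 46 = 34.040
  age 7: 0.50 × 69 = 34.500
  age 8: 0.32 × 107 = 34.240
  age 9: 0.26 × 143 = 37.180
  age 10: 0.17 × 198 = 33.660
Maximum at age 9 (37.180).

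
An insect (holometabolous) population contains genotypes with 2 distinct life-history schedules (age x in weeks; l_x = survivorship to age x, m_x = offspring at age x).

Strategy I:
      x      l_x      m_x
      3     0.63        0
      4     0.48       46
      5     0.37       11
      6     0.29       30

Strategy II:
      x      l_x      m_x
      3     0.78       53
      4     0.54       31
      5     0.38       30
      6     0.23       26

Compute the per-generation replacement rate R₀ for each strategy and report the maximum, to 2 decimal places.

Strategy I: R₀ = 0.63×0 + 0.48×46 + 0.37×11 + 0.29×30 = 34.8500
Strategy II: R₀ = 0.78×53 + 0.54×31 + 0.38×30 + 0.23×26 = 75.4600
Highest R₀: strategy II with 75.4600.

75.46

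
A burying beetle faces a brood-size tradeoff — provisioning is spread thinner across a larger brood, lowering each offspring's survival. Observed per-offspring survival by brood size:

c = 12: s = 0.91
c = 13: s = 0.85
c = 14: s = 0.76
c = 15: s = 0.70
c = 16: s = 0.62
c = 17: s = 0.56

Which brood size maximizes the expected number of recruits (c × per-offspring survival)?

13

Expected recruits = c × s(c):
  c=12: 12 × 0.91 = 10.920
  c=13: 13 × 0.85 = 11.050
  c=14: 14 × 0.76 = 10.640
  c=15: 15 × 0.70 = 10.500
  c=16: 16 × 0.62 = 9.920
  c=17: 17 × 0.56 = 9.520
Maximum at c = 13 (11.050 recruits).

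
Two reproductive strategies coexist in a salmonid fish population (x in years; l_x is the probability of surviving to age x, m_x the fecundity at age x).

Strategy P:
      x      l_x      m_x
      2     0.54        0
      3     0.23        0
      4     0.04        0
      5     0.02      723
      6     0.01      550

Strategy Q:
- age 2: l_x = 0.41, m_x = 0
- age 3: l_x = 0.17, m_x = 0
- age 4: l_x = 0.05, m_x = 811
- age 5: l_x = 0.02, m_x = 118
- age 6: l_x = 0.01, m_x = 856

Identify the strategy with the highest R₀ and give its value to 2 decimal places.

51.47

Strategy P: R₀ = 0.54×0 + 0.23×0 + 0.04×0 + 0.02×723 + 0.01×550 = 19.9600
Strategy Q: R₀ = 0.41×0 + 0.17×0 + 0.05×811 + 0.02×118 + 0.01×856 = 51.4700
Highest R₀: strategy Q with 51.4700.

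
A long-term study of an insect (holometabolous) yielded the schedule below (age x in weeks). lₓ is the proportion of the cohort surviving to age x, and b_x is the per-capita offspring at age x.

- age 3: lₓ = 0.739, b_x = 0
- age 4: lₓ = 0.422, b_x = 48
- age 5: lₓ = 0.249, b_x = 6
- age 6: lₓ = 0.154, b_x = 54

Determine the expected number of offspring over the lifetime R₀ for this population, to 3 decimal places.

30.066

R₀ = Σ lₓ b_x:
  age 3: 0.739 × 0 = 0.0000
  age 4: 0.422 × 48 = 20.2560
  age 5: 0.249 × 6 = 1.4940
  age 6: 0.154 × 54 = 8.3160
R₀ = 0.0000 + 20.2560 + 1.4940 + 8.3160 = 30.0660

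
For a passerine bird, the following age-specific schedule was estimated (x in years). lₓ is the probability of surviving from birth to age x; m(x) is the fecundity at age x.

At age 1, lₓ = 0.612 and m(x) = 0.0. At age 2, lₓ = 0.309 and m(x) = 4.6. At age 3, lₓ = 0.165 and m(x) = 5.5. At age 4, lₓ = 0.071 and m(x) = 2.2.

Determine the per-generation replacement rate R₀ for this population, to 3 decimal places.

2.485

R₀ = Σ lₓ m(x):
  age 1: 0.612 × 0.0 = 0.0000
  age 2: 0.309 × 4.6 = 1.4214
  age 3: 0.165 × 5.5 = 0.9075
  age 4: 0.071 × 2.2 = 0.1562
R₀ = 0.0000 + 1.4214 + 0.9075 + 0.1562 = 2.4851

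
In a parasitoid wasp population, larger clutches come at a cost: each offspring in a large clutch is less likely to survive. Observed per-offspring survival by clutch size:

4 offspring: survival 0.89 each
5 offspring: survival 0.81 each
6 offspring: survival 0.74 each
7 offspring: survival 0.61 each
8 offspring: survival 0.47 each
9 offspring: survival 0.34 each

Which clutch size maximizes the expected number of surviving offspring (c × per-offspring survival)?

6

Expected surviving offspring = c × s(c):
  c=4: 4 × 0.89 = 3.560
  c=5: 5 × 0.81 = 4.050
  c=6: 6 × 0.74 = 4.440
  c=7: 7 × 0.61 = 4.270
  c=8: 8 × 0.47 = 3.760
  c=9: 9 × 0.34 = 3.060
Maximum at c = 6 (4.440 surviving offspring).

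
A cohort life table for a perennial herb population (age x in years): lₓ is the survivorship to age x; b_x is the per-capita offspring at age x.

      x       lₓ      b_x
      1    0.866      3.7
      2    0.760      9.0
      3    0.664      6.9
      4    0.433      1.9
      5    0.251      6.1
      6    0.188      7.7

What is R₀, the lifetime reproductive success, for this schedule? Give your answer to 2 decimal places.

R₀ = Σ lₓ b_x:
  age 1: 0.866 × 3.7 = 3.2042
  age 2: 0.760 × 9.0 = 6.8400
  age 3: 0.664 × 6.9 = 4.5816
  age 4: 0.433 × 1.9 = 0.8227
  age 5: 0.251 × 6.1 = 1.5311
  age 6: 0.188 × 7.7 = 1.4476
R₀ = 3.2042 + 6.8400 + 4.5816 + 0.8227 + 1.5311 + 1.4476 = 18.4272

18.43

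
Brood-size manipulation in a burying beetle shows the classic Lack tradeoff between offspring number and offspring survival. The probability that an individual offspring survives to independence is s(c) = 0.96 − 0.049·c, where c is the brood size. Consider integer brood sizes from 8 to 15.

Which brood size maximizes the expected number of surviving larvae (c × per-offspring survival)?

10

Expected surviving larvae = c × s(c):
  c=8: 8 × 0.568 = 4.544
  c=9: 9 × 0.519 = 4.671
  c=10: 10 × 0.470 = 4.700
  c=11: 11 × 0.421 = 4.631
  c=12: 12 × 0.372 = 4.464
  c=13: 13 × 0.323 = 4.199
  c=14: 14 × 0.274 = 3.836
  c=15: 15 × 0.225 = 3.375
Maximum at c = 10 (4.700 surviving larvae).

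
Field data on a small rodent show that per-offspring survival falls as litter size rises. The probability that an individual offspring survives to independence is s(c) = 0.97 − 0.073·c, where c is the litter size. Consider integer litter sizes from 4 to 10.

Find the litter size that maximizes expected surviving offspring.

7

Expected surviving offspring = c × s(c):
  c=4: 4 × 0.678 = 2.712
  c=5: 5 × 0.605 = 3.025
  c=6: 6 × 0.532 = 3.192
  c=7: 7 × 0.459 = 3.213
  c=8: 8 × 0.386 = 3.088
  c=9: 9 × 0.313 = 2.817
  c=10: 10 × 0.240 = 2.400
Maximum at c = 7 (3.213 surviving offspring).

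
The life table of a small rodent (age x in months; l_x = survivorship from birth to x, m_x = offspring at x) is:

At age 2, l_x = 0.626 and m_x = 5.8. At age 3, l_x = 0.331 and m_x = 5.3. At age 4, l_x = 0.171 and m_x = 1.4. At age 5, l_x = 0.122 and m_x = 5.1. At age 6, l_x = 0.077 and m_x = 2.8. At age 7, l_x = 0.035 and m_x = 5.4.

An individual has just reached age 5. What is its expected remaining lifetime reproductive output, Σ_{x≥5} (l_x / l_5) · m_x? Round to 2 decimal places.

l_5 = 0.122. Conditional survival from age 5 to x is l_x / l_5.
  x=5: (0.122/0.122) × 5.1 = 5.1000
  x=6: (0.077/0.122) × 2.8 = 1.7672
  x=7: (0.035/0.122) × 5.4 = 1.5492
Sum = 5.1000 + 1.7672 + 1.5492 = 8.4164

8.42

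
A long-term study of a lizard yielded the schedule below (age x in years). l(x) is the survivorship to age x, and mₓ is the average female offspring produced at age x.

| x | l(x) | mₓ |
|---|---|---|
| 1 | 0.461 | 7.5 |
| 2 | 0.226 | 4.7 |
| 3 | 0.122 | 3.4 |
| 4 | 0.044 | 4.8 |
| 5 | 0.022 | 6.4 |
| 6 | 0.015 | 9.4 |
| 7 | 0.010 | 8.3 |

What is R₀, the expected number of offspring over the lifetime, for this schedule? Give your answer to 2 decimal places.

5.51

R₀ = Σ l(x) mₓ:
  age 1: 0.461 × 7.5 = 3.4575
  age 2: 0.226 × 4.7 = 1.0622
  age 3: 0.122 × 3.4 = 0.4148
  age 4: 0.044 × 4.8 = 0.2112
  age 5: 0.022 × 6.4 = 0.1408
  age 6: 0.015 × 9.4 = 0.1410
  age 7: 0.010 × 8.3 = 0.0830
R₀ = 3.4575 + 1.0622 + 0.4148 + 0.2112 + 0.1408 + 0.1410 + 0.0830 = 5.5105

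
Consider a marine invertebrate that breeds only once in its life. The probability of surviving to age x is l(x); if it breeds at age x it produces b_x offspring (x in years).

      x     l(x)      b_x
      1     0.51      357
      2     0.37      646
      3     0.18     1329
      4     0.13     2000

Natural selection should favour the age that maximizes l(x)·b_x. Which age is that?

4

Expected offspring if breeding at age x = l(x) × b_x:
  age 1: 0.51 × 357 = 182.070
  age 2: 0.37 × 646 = 239.020
  age 3: 0.18 × 1329 = 239.220
  age 4: 0.13 × 2000 = 260.000
Maximum at age 4 (260.000).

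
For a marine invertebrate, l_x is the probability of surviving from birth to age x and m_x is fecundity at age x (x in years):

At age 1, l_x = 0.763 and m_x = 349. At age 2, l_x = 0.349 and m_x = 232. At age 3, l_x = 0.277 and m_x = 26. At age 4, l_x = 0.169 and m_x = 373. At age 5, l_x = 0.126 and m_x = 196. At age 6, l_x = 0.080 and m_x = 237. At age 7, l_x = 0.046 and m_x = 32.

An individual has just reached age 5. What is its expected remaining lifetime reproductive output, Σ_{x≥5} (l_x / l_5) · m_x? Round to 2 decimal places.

l_5 = 0.126. Conditional survival from age 5 to x is l_x / l_5.
  x=5: (0.126/0.126) × 196 = 196.0000
  x=6: (0.080/0.126) × 237 = 150.4762
  x=7: (0.046/0.126) × 32 = 11.6825
Sum = 196.0000 + 150.4762 + 11.6825 = 358.1587

358.16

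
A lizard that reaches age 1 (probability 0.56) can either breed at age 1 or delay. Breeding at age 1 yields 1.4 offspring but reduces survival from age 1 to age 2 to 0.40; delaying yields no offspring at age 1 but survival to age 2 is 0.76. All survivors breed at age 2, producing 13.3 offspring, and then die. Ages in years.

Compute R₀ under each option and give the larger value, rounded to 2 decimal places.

breed at age 1: R₀ = 0.56 × (1.4 + 0.40 × 13.3) = 0.56 × 6.7200 = 3.7632
delay to age 2: R₀ = 0.56 × (0.76 × 13.3) = 0.56 × 10.1080 = 5.6605
Higher: delay to age 2 (5.6605).

5.66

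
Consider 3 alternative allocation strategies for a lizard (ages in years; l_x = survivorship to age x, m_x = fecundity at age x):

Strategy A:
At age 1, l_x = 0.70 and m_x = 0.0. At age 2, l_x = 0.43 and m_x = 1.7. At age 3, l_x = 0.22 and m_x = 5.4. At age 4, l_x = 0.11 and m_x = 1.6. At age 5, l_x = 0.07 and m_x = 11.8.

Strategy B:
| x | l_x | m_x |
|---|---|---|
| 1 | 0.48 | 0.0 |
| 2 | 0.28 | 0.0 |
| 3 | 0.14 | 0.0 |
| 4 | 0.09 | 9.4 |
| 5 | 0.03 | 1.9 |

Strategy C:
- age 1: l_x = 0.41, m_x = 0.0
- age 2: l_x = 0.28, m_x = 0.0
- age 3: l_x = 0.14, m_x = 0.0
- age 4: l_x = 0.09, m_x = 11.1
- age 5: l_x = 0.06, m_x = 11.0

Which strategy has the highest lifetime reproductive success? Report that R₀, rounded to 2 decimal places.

2.92

Strategy A: R₀ = 0.70×0.0 + 0.43×1.7 + 0.22×5.4 + 0.11×1.6 + 0.07×11.8 = 2.9210
Strategy B: R₀ = 0.48×0.0 + 0.28×0.0 + 0.14×0.0 + 0.09×9.4 + 0.03×1.9 = 0.9030
Strategy C: R₀ = 0.41×0.0 + 0.28×0.0 + 0.14×0.0 + 0.09×11.1 + 0.06×11.0 = 1.6590
Highest R₀: strategy A with 2.9210.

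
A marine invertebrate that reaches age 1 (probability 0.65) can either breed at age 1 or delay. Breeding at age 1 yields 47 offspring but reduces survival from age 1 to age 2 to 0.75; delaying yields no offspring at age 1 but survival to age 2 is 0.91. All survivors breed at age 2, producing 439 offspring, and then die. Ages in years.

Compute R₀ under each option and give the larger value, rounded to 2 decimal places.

259.67

breed at age 1: R₀ = 0.65 × (47 + 0.75 × 439) = 0.65 × 376.2500 = 244.5625
delay to age 2: R₀ = 0.65 × (0.91 × 439) = 0.65 × 399.4900 = 259.6685
Higher: delay to age 2 (259.6685).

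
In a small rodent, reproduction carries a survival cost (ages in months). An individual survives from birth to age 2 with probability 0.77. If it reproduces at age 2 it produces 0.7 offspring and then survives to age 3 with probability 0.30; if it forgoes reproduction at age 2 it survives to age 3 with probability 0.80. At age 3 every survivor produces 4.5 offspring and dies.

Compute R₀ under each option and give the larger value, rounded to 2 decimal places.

breed at age 2: R₀ = 0.77 × (0.7 + 0.30 × 4.5) = 0.77 × 2.0500 = 1.5785
delay to age 3: R₀ = 0.77 × (0.80 × 4.5) = 0.77 × 3.6000 = 2.7720
Higher: delay to age 3 (2.7720).

2.77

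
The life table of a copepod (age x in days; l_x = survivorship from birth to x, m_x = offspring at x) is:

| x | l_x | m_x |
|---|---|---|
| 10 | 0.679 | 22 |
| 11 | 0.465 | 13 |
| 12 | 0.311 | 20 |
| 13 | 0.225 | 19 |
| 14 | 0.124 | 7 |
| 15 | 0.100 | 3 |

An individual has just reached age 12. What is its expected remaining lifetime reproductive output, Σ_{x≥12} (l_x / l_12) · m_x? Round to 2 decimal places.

37.50

l_12 = 0.311. Conditional survival from age 12 to x is l_x / l_12.
  x=12: (0.311/0.311) × 20 = 20.0000
  x=13: (0.225/0.311) × 19 = 13.7460
  x=14: (0.124/0.311) × 7 = 2.7910
  x=15: (0.100/0.311) × 3 = 0.9646
Sum = 20.0000 + 13.7460 + 2.7910 + 0.9646 = 37.5016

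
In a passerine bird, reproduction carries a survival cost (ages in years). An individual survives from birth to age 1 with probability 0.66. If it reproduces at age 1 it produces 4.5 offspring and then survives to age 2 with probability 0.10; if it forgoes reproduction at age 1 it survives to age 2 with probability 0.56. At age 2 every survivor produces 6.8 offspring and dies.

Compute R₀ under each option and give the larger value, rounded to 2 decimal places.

3.42

breed at age 1: R₀ = 0.66 × (4.5 + 0.10 × 6.8) = 0.66 × 5.1800 = 3.4188
delay to age 2: R₀ = 0.66 × (0.56 × 6.8) = 0.66 × 3.8080 = 2.5133
Higher: breed at age 1 (3.4188).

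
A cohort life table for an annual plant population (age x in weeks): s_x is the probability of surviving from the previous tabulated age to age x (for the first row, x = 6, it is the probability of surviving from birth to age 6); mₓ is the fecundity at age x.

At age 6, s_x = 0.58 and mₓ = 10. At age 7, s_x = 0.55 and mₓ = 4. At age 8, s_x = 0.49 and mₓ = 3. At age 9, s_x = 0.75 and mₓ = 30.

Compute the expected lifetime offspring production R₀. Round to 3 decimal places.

Survivorship from birth: l_x = s_6·s_7·…·s_x.
  l_6 = 0.58000
  l_7 = 0.31900
  l_8 = 0.15631
  l_9 = 0.11723
R₀ = Σ l_x mₓ:
  age 6: 0.58000 × 10 = 5.8000
  age 7: 0.31900 × 4 = 1.2760
  age 8: 0.15631 × 3 = 0.4689
  age 9: 0.11723 × 30 = 3.5169
R₀ = 5.8000 + 1.2760 + 0.4689 + 3.5169 = 11.0618

11.062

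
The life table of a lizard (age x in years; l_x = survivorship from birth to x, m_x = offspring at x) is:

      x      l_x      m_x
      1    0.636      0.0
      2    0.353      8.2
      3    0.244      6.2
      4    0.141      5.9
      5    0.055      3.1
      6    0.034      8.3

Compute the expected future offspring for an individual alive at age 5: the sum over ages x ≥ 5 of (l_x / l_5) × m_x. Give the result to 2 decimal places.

8.23

l_5 = 0.055. Conditional survival from age 5 to x is l_x / l_5.
  x=5: (0.055/0.055) × 3.1 = 3.1000
  x=6: (0.034/0.055) × 8.3 = 5.1309
Sum = 3.1000 + 5.1309 = 8.2309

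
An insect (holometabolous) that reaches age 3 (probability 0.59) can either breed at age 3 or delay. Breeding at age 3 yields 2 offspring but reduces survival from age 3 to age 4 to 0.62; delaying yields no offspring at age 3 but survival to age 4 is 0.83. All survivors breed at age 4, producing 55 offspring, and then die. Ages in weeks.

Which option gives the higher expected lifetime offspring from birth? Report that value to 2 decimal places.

breed at age 3: R₀ = 0.59 × (2 + 0.62 × 55) = 0.59 × 36.1000 = 21.2990
delay to age 4: R₀ = 0.59 × (0.83 × 55) = 0.59 × 45.6500 = 26.9335
Higher: delay to age 4 (26.9335).

26.93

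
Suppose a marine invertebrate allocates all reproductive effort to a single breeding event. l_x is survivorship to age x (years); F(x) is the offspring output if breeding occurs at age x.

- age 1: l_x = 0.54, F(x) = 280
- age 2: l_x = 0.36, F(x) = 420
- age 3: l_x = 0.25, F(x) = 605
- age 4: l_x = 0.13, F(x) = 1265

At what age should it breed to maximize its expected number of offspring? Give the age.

4

Expected offspring if breeding at age x = l_x × F(x):
  age 1: 0.54 × 280 = 151.200
  age 2: 0.36 × 420 = 151.200
  age 3: 0.25 × 605 = 151.250
  age 4: 0.13 × 1265 = 164.450
Maximum at age 4 (164.450).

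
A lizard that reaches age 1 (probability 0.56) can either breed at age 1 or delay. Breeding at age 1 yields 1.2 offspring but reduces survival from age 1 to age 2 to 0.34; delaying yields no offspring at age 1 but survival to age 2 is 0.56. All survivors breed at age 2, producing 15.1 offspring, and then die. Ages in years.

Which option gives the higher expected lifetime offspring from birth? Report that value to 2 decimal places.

breed at age 1: R₀ = 0.56 × (1.2 + 0.34 × 15.1) = 0.56 × 6.3340 = 3.5470
delay to age 2: R₀ = 0.56 × (0.56 × 15.1) = 0.56 × 8.4560 = 4.7354
Higher: delay to age 2 (4.7354).

4.74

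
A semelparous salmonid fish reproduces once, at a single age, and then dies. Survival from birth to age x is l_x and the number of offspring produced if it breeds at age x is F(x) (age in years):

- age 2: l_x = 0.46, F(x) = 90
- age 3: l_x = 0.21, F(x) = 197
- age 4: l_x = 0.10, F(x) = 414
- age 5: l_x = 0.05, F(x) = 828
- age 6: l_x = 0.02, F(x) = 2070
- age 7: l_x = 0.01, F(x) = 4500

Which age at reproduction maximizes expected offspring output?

7

Expected offspring if breeding at age x = l_x × F(x):
  age 2: 0.46 × 90 = 41.400
  age 3: 0.21 × 197 = 41.370
  age 4: 0.10 × 414 = 41.400
  age 5: 0.05 × 828 = 41.400
  age 6: 0.02 × 2070 = 41.400
  age 7: 0.01 × 4500 = 45.000
Maximum at age 7 (45.000).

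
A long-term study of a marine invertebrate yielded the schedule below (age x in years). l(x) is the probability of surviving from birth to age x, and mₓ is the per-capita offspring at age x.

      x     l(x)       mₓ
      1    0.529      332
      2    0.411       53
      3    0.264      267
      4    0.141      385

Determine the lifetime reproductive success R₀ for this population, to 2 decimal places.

R₀ = Σ l(x) mₓ:
  age 1: 0.529 × 332 = 175.6280
  age 2: 0.411 × 53 = 21.7830
  age 3: 0.264 × 267 = 70.4880
  age 4: 0.141 × 385 = 54.2850
R₀ = 175.6280 + 21.7830 + 70.4880 + 54.2850 = 322.1840

322.18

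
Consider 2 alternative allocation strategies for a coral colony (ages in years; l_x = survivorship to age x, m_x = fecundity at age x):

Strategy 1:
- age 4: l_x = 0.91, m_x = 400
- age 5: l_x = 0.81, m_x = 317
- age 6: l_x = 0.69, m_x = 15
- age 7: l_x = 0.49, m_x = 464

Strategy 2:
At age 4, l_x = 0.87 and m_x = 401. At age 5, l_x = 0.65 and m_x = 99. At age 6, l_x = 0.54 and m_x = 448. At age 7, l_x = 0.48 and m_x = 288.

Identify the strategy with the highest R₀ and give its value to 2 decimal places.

Strategy 1: R₀ = 0.91×400 + 0.81×317 + 0.69×15 + 0.49×464 = 858.4800
Strategy 2: R₀ = 0.87×401 + 0.65×99 + 0.54×448 + 0.48×288 = 793.3800
Highest R₀: strategy 1 with 858.4800.

858.48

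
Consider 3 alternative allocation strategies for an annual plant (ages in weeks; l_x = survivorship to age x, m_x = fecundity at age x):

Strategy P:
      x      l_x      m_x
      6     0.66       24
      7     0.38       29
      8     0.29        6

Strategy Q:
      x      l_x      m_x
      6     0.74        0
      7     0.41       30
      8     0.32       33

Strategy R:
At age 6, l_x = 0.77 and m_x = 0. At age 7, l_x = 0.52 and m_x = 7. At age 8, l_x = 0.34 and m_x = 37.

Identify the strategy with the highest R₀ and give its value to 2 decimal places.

28.60

Strategy P: R₀ = 0.66×24 + 0.38×29 + 0.29×6 = 28.6000
Strategy Q: R₀ = 0.74×0 + 0.41×30 + 0.32×33 = 22.8600
Strategy R: R₀ = 0.77×0 + 0.52×7 + 0.34×37 = 16.2200
Highest R₀: strategy P with 28.6000.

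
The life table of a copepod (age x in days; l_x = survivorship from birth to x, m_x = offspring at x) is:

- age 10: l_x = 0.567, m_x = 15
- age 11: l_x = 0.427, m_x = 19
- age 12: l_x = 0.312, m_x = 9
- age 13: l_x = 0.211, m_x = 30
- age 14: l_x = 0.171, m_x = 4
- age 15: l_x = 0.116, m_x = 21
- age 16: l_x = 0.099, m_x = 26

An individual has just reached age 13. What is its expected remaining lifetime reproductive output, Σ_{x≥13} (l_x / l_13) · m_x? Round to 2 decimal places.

56.99

l_13 = 0.211. Conditional survival from age 13 to x is l_x / l_13.
  x=13: (0.211/0.211) × 30 = 30.0000
  x=14: (0.171/0.211) × 4 = 3.2417
  x=15: (0.116/0.211) × 21 = 11.5450
  x=16: (0.099/0.211) × 26 = 12.1991
Sum = 30.0000 + 3.2417 + 11.5450 + 12.1991 = 56.9858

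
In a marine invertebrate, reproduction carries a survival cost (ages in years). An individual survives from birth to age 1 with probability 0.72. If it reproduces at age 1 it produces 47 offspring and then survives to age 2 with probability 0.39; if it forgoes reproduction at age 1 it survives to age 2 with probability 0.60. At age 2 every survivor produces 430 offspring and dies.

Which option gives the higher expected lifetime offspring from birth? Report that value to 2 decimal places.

185.76

breed at age 1: R₀ = 0.72 × (47 + 0.39 × 430) = 0.72 × 214.7000 = 154.5840
delay to age 2: R₀ = 0.72 × (0.60 × 430) = 0.72 × 258.0000 = 185.7600
Higher: delay to age 2 (185.7600).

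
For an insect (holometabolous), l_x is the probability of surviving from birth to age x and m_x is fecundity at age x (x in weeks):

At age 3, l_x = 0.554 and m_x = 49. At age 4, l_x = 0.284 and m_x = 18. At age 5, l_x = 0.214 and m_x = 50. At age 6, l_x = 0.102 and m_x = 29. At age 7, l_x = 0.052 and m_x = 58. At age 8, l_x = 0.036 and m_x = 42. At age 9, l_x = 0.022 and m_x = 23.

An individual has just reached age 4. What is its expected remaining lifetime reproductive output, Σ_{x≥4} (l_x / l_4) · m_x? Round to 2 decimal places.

83.82

l_4 = 0.284. Conditional survival from age 4 to x is l_x / l_4.
  x=4: (0.284/0.284) × 18 = 18.0000
  x=5: (0.214/0.284) × 50 = 37.6761
  x=6: (0.102/0.284) × 29 = 10.4155
  x=7: (0.052/0.284) × 58 = 10.6197
  x=8: (0.036/0.284) × 42 = 5.3239
  x=9: (0.022/0.284) × 23 = 1.7817
Sum = 18.0000 + 37.6761 + 10.4155 + 10.6197 + 5.3239 + 1.7817 = 83.8169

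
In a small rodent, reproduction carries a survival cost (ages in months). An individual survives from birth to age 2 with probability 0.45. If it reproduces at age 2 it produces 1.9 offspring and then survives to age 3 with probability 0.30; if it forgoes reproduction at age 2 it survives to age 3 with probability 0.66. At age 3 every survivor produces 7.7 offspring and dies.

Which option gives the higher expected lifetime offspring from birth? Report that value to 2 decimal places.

breed at age 2: R₀ = 0.45 × (1.9 + 0.30 × 7.7) = 0.45 × 4.2100 = 1.8945
delay to age 3: R₀ = 0.45 × (0.66 × 7.7) = 0.45 × 5.0820 = 2.2869
Higher: delay to age 3 (2.2869).

2.29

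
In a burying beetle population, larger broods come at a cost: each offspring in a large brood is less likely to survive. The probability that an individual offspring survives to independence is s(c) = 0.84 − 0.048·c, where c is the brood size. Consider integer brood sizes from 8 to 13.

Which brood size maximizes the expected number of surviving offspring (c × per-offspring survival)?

Expected surviving offspring = c × s(c):
  c=8: 8 × 0.456 = 3.648
  c=9: 9 × 0.408 = 3.672
  c=10: 10 × 0.360 = 3.600
  c=11: 11 × 0.312 = 3.432
  c=12: 12 × 0.264 = 3.168
  c=13: 13 × 0.216 = 2.808
Maximum at c = 9 (3.672 surviving offspring).

9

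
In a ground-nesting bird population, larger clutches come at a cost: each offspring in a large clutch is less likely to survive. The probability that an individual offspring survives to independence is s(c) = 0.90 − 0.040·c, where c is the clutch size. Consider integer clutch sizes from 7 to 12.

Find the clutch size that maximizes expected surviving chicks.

11

Expected surviving chicks = c × s(c):
  c=7: 7 × 0.620 = 4.340
  c=8: 8 × 0.580 = 4.640
  c=9: 9 × 0.540 = 4.860
  c=10: 10 × 0.500 = 5.000
  c=11: 11 × 0.460 = 5.060
  c=12: 12 × 0.420 = 5.040
Maximum at c = 11 (5.060 surviving chicks).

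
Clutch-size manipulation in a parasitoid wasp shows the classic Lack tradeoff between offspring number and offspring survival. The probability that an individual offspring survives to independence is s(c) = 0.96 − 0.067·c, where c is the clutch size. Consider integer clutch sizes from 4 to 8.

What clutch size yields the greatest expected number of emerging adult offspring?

Expected emerging adult offspring = c × s(c):
  c=4: 4 × 0.692 = 2.768
  c=5: 5 × 0.625 = 3.125
  c=6: 6 × 0.558 = 3.348
  c=7: 7 × 0.491 = 3.437
  c=8: 8 × 0.424 = 3.392
Maximum at c = 7 (3.437 emerging adult offspring).

7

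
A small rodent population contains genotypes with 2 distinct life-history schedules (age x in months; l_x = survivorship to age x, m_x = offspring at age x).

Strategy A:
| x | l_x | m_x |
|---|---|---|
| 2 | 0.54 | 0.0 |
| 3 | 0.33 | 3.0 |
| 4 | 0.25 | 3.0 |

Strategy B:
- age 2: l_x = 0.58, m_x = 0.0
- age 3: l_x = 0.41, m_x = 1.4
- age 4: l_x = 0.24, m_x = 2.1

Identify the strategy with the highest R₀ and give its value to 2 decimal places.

Strategy A: R₀ = 0.54×0.0 + 0.33×3.0 + 0.25×3.0 = 1.7400
Strategy B: R₀ = 0.58×0.0 + 0.41×1.4 + 0.24×2.1 = 1.0780
Highest R₀: strategy A with 1.7400.

1.74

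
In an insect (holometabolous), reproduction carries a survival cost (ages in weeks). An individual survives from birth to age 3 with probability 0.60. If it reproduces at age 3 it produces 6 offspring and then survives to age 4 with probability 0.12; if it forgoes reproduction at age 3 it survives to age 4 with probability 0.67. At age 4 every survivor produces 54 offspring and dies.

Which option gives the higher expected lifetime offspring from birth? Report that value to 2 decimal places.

21.71

breed at age 3: R₀ = 0.60 × (6 + 0.12 × 54) = 0.60 × 12.4800 = 7.4880
delay to age 4: R₀ = 0.60 × (0.67 × 54) = 0.60 × 36.1800 = 21.7080
Higher: delay to age 4 (21.7080).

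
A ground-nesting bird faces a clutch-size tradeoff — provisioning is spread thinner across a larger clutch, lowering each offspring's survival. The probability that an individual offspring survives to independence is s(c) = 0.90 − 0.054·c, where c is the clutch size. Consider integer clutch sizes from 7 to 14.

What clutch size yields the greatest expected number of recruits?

8

Expected recruits = c × s(c):
  c=7: 7 × 0.522 = 3.654
  c=8: 8 × 0.468 = 3.744
  c=9: 9 × 0.414 = 3.726
  c=10: 10 × 0.360 = 3.600
  c=11: 11 × 0.306 = 3.366
  c=12: 12 × 0.252 = 3.024
  c=13: 13 × 0.198 = 2.574
  c=14: 14 × 0.144 = 2.016
Maximum at c = 8 (3.744 recruits).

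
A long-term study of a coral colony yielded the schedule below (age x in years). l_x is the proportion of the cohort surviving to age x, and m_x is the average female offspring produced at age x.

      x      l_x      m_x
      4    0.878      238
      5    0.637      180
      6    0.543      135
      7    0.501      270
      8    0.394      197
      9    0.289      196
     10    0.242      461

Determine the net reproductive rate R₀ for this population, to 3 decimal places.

R₀ = Σ l_x m_x:
  age 4: 0.878 × 238 = 208.9640
  age 5: 0.637 × 180 = 114.6600
  age 6: 0.543 × 135 = 73.3050
  age 7: 0.501 × 270 = 135.2700
  age 8: 0.394 × 197 = 77.6180
  age 9: 0.289 × 196 = 56.6440
  age 10: 0.242 × 461 = 111.5620
R₀ = 208.9640 + 114.6600 + 73.3050 + 135.2700 + 77.6180 + 56.6440 + 111.5620 = 778.0230

778.023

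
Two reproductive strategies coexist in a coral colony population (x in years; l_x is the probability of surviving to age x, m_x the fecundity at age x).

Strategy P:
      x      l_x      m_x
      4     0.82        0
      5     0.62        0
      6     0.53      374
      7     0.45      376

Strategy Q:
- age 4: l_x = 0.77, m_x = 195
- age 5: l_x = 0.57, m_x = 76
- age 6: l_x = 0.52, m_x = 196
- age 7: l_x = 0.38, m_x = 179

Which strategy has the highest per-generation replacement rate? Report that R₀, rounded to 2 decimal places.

367.42

Strategy P: R₀ = 0.82×0 + 0.62×0 + 0.53×374 + 0.45×376 = 367.4200
Strategy Q: R₀ = 0.77×195 + 0.57×76 + 0.52×196 + 0.38×179 = 363.4100
Highest R₀: strategy P with 367.4200.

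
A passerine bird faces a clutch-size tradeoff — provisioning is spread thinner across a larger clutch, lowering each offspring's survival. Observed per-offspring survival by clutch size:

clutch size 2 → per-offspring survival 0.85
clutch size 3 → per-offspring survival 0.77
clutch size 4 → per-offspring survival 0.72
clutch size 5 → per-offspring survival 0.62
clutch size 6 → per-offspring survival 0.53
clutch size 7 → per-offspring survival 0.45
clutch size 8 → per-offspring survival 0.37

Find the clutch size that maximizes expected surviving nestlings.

6

Expected surviving nestlings = c × s(c):
  c=2: 2 × 0.85 = 1.700
  c=3: 3 × 0.77 = 2.310
  c=4: 4 × 0.72 = 2.880
  c=5: 5 × 0.62 = 3.100
  c=6: 6 × 0.53 = 3.180
  c=7: 7 × 0.45 = 3.150
  c=8: 8 × 0.37 = 2.960
Maximum at c = 6 (3.180 surviving nestlings).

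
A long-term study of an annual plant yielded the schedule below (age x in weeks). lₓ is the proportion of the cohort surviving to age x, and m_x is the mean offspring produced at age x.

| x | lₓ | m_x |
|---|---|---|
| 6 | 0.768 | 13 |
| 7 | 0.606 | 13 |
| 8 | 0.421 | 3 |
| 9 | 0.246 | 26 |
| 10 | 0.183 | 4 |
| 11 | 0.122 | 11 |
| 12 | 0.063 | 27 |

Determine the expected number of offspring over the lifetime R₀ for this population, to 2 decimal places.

29.30

R₀ = Σ lₓ m_x:
  age 6: 0.768 × 13 = 9.9840
  age 7: 0.606 × 13 = 7.8780
  age 8: 0.421 × 3 = 1.2630
  age 9: 0.246 × 26 = 6.3960
  age 10: 0.183 × 4 = 0.7320
  age 11: 0.122 × 11 = 1.3420
  age 12: 0.063 × 27 = 1.7010
R₀ = 9.9840 + 7.8780 + 1.2630 + 6.3960 + 0.7320 + 1.3420 + 1.7010 = 29.2960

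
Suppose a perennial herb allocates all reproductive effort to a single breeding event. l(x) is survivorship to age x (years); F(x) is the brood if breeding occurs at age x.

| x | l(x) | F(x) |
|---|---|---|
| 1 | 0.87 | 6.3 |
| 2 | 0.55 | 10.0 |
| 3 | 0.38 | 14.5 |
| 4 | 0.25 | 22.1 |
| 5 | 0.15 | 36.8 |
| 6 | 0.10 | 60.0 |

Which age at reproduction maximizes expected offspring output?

6

Expected offspring if breeding at age x = l(x) × F(x):
  age 1: 0.87 × 6.3 = 5.481
  age 2: 0.55 × 10.0 = 5.500
  age 3: 0.38 × 14.5 = 5.510
  age 4: 0.25 × 22.1 = 5.525
  age 5: 0.15 × 36.8 = 5.520
  age 6: 0.10 × 60.0 = 6.000
Maximum at age 6 (6.000).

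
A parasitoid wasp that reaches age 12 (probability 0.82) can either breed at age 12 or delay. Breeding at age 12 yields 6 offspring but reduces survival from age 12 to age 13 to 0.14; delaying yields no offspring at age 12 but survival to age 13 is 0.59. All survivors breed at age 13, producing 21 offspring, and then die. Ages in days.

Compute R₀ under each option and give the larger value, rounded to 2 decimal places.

10.16

breed at age 12: R₀ = 0.82 × (6 + 0.14 × 21) = 0.82 × 8.9400 = 7.3308
delay to age 13: R₀ = 0.82 × (0.59 × 21) = 0.82 × 12.3900 = 10.1598
Higher: delay to age 13 (10.1598).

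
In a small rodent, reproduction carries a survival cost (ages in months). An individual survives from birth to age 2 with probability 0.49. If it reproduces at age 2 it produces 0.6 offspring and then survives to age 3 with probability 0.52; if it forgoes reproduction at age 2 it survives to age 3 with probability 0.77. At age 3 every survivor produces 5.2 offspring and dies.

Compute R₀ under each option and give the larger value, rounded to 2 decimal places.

1.96

breed at age 2: R₀ = 0.49 × (0.6 + 0.52 × 5.2) = 0.49 × 3.3040 = 1.6190
delay to age 3: R₀ = 0.49 × (0.77 × 5.2) = 0.49 × 4.0040 = 1.9620
Higher: delay to age 3 (1.9620).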